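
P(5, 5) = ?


P(5,5) = 5!/0!
= 120/1
= 120

P(5,5) = 120


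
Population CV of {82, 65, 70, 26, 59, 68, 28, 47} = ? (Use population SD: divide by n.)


Mean = 55.6250
SD = 18.9403
CV = (18.9403/55.6250)*100 = 34.0499%

CV = 34.0499%


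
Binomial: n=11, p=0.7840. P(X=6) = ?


C(11,6) = 462
p^6 = 0.232218
(1-p)^5 = 0.000470
P = 462 * 0.232218 * 0.000470 = 0.0504

P(X=6) = 0.0504


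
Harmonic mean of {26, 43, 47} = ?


Sum of reciprocals = 1/26 + 1/43 + 1/47 = 0.082994
HM = 3/0.082994 = 36.1472

HM = 36.1472


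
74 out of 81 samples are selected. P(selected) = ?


P = 74/81 = 0.9136

P = 0.9136


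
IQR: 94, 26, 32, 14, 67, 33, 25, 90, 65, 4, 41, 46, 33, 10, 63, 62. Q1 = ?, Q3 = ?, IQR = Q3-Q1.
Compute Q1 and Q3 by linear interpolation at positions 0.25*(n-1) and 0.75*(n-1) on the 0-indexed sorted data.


Sorted: 4, 10, 14, 25, 26, 32, 33, 33, 41, 46, 62, 63, 65, 67, 90, 94
Q1 (25th %ile) = 25.7500
Q3 (75th %ile) = 63.5000
IQR = 63.5000 - 25.7500 = 37.7500

IQR = 37.7500


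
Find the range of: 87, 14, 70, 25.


Max = 87, Min = 14
Range = 87 - 14 = 73

Range = 73


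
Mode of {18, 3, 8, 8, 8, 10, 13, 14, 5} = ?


Frequencies: 3:1, 5:1, 8:3, 10:1, 13:1, 14:1, 18:1
Max frequency = 3
Mode = 8

Mode = 8


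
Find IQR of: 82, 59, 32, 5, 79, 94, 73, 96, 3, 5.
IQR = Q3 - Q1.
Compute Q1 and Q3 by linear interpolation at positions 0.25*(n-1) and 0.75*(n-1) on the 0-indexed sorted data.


Sorted: 3, 5, 5, 32, 59, 73, 79, 82, 94, 96
Q1 (25th %ile) = 11.7500
Q3 (75th %ile) = 81.2500
IQR = 81.2500 - 11.7500 = 69.5000

IQR = 69.5000


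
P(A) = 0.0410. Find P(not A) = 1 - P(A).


P(not A) = 1 - 0.0410 = 0.9590

P(not A) = 0.9590


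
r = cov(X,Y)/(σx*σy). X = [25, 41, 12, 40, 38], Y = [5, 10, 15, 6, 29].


Mean X = 31.2000, Mean Y = 13.0000
SD X = 11.196428, SD Y = 8.740709
Cov = 5.800000
r = 5.800000/(11.196428*8.740709) = 0.0593

r = 0.0593


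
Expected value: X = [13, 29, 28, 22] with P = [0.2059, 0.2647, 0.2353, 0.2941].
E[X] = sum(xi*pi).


E[X] = 13*0.2059 + 29*0.2647 + 28*0.2353 + 22*0.2941
= 2.6767 + 7.6763 + 6.5884 + 6.4702
= 23.4116

E[X] = 23.4116


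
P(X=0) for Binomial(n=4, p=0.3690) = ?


C(4,0) = 1
p^0 = 1.000000
(1-p)^4 = 0.158532
P = 1 * 1.000000 * 0.158532 = 0.1585

P(X=0) = 0.1585


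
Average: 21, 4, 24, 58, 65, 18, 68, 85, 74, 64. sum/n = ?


Sum = 21 + 4 + 24 + 58 + 65 + 18 + 68 + 85 + 74 + 64 = 481
n = 10
Mean = 481/10 = 48.1000

Mean = 48.1000


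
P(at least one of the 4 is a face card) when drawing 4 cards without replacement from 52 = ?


P(at least one) = 1 - P(none)
P(none) = (40/52) × (39/51) × (38/50) × (37/49) = 0.337575
P(at least one) = 1 - 0.337575 = 0.6624

P = 0.6624


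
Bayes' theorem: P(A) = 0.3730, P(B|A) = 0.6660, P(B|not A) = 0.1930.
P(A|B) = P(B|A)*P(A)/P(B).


P(B) = P(B|A)*P(A) + P(B|A')*P(A')
= 0.6660*0.3730 + 0.1930*0.6270
= 0.248418 + 0.121011 = 0.369429
P(A|B) = 0.248418/0.369429 = 0.6724

P(A|B) = 0.6724


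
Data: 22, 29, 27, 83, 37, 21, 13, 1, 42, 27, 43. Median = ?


Sorted: 1, 13, 21, 22, 27, 27, 29, 37, 42, 43, 83
n = 11 (odd)
Middle value = 27

Median = 27


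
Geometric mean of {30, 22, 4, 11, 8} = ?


Product = 30 × 22 × 4 × 11 × 8 = 232320
GM = 232320^(1/5) = 11.8363

GM = 11.8363


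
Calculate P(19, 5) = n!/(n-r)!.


P(19,5) = 19!/14!
= 121645100408832000/87178291200
= 1395360

P(19,5) = 1395360


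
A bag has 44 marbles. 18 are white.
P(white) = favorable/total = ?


P = 18/44 = 0.4091

P = 0.4091


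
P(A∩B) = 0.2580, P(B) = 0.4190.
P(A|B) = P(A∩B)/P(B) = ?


P(A|B) = 0.2580/0.4190 = 0.6158

P(A|B) = 0.6158


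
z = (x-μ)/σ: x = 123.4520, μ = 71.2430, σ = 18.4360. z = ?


z = (123.4520 - 71.2430)/18.4360
= 52.2090/18.4360
= 2.8319

z = 2.8319


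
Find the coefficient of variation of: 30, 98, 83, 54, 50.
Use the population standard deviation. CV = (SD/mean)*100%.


Mean = 63.0000
SD = 24.3475
CV = (24.3475/63.0000)*100 = 38.6468%

CV = 38.6468%


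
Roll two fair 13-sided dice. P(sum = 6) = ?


Total outcomes = 13×13 = 169
Favorable (sum = 6): 5
P = 5/169 = 0.0296

P = 0.0296


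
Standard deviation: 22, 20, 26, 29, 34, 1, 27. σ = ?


Mean = 22.7143
Variance = 96.4898
SD = sqrt(96.4898) = 9.8229

SD = 9.8229


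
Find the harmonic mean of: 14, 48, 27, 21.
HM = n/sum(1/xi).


Sum of reciprocals = 1/14 + 1/48 + 1/27 + 1/21 = 0.176918
HM = 4/0.176918 = 22.6093

HM = 22.6093


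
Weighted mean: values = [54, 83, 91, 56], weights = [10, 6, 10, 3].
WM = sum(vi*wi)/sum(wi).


Numerator = 54*10 + 83*6 + 91*10 + 56*3 = 2116
Denominator = 10 + 6 + 10 + 3 = 29
WM = 2116/29 = 72.9655

WM = 72.9655


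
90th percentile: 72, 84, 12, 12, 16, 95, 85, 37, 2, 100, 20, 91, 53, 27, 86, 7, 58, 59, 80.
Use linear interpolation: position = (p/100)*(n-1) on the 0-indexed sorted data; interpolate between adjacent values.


Sorted: 2, 7, 12, 12, 16, 20, 27, 37, 53, 58, 59, 72, 80, 84, 85, 86, 91, 95, 100
n = 19
Index = 90/100 * 18 = 16.2000
Lower = data[16] = 91, Upper = data[17] = 95
P90 = 91 + 0.2000*(4) = 91.8000

P90 = 91.8000


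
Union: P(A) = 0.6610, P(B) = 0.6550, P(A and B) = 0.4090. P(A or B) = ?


P(A∪B) = 0.6610 + 0.6550 - 0.4090
= 1.3160 - 0.4090
= 0.9070

P(A∪B) = 0.9070


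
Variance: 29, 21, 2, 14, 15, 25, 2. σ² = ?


Mean = 15.4286
Squared deviations: 184.1837, 31.0408, 180.3265, 2.0408, 0.1837, 91.6122, 180.3265
Sum = 669.7143
Variance = 669.7143/7 = 95.6735

Variance = 95.6735


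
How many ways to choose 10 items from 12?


C(12,10) = 12!/(10! × 2!)
= 479001600/(3628800 × 2)
= 66

C(12,10) = 66


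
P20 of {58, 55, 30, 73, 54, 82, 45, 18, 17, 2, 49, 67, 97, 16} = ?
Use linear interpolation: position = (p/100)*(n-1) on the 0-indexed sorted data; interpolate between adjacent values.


Sorted: 2, 16, 17, 18, 30, 45, 49, 54, 55, 58, 67, 73, 82, 97
n = 14
Index = 20/100 * 13 = 2.6000
Lower = data[2] = 17, Upper = data[3] = 18
P20 = 17 + 0.6000*(1) = 17.6000

P20 = 17.6000


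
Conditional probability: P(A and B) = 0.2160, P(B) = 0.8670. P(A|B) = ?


P(A|B) = 0.2160/0.8670 = 0.2491

P(A|B) = 0.2491


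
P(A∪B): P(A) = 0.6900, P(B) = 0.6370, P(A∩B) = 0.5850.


P(A∪B) = 0.6900 + 0.6370 - 0.5850
= 1.3270 - 0.5850
= 0.7420

P(A∪B) = 0.7420


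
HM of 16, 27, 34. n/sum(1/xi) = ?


Sum of reciprocals = 1/16 + 1/27 + 1/34 = 0.128949
HM = 3/0.128949 = 23.2650

HM = 23.2650


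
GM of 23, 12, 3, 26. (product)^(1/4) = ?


Product = 23 × 12 × 3 × 26 = 21528
GM = 21528^(1/4) = 12.1130

GM = 12.1130


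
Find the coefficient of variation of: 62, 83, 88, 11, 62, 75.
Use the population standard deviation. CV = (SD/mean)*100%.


Mean = 63.5000
SD = 25.4083
CV = (25.4083/63.5000)*100 = 40.0131%

CV = 40.0131%


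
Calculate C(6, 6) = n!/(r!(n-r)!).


C(6,6) = 6!/(6! × 0!)
= 720/(720 × 1)
= 1

C(6,6) = 1


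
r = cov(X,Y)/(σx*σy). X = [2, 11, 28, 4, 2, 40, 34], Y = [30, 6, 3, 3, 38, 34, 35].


Mean X = 17.2857, Mean Y = 21.2857
SD X = 15.087500, SD Y = 15.153635
Cov = 38.918367
r = 38.918367/(15.087500*15.153635) = 0.1702

r = 0.1702


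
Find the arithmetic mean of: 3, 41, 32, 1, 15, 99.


Sum = 3 + 41 + 32 + 1 + 15 + 99 = 191
n = 6
Mean = 191/6 = 31.8333

Mean = 31.8333


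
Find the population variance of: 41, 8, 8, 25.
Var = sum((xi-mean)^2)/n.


Mean = 20.5000
Squared deviations: 420.2500, 156.2500, 156.2500, 20.2500
Sum = 753.0000
Variance = 753.0000/4 = 188.2500

Variance = 188.2500


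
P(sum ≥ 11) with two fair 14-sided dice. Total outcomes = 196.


Total outcomes = 14×14 = 196
Favorable (sum ≥ 11): 151
P = 151/196 = 0.7704

P = 0.7704


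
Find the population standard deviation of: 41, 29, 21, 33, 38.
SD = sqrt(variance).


Mean = 32.4000
Variance = 49.4400
SD = sqrt(49.4400) = 7.0314

SD = 7.0314


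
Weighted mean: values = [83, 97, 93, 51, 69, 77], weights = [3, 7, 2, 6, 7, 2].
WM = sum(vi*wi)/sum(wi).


Numerator = 83*3 + 97*7 + 93*2 + 51*6 + 69*7 + 77*2 = 2057
Denominator = 3 + 7 + 2 + 6 + 7 + 2 = 27
WM = 2057/27 = 76.1852

WM = 76.1852


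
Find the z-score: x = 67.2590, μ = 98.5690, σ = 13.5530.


z = (67.2590 - 98.5690)/13.5530
= -31.3100/13.5530
= -2.3102

z = -2.3102


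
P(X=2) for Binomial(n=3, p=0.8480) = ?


C(3,2) = 3
p^2 = 0.719104
(1-p)^1 = 0.152000
P = 3 * 0.719104 * 0.152000 = 0.3279

P(X=2) = 0.3279


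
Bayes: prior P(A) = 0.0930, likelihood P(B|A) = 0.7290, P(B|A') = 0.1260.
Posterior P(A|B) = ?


P(B) = P(B|A)*P(A) + P(B|A')*P(A')
= 0.7290*0.0930 + 0.1260*0.9070
= 0.067797 + 0.114282 = 0.182079
P(A|B) = 0.067797/0.182079 = 0.3723

P(A|B) = 0.3723


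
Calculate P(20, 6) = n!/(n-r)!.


P(20,6) = 20!/14!
= 2432902008176640000/87178291200
= 27907200

P(20,6) = 27907200


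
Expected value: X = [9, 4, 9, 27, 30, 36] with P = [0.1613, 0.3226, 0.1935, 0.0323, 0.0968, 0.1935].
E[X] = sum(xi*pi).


E[X] = 9*0.1613 + 4*0.3226 + 9*0.1935 + 27*0.0323 + 30*0.0968 + 36*0.1935
= 1.4517 + 1.2904 + 1.7415 + 0.8721 + 2.9040 + 6.9660
= 15.2257

E[X] = 15.2257


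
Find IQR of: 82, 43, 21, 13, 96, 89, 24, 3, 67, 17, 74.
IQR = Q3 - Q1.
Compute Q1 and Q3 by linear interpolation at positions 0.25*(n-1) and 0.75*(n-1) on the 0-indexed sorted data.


Sorted: 3, 13, 17, 21, 24, 43, 67, 74, 82, 89, 96
Q1 (25th %ile) = 19.0000
Q3 (75th %ile) = 78.0000
IQR = 78.0000 - 19.0000 = 59.0000

IQR = 59.0000


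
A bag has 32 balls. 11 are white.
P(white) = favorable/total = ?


P = 11/32 = 0.3438

P = 0.3438


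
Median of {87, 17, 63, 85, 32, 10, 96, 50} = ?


Sorted: 10, 17, 32, 50, 63, 85, 87, 96
n = 8 (even)
Middle values: 50 and 63
Median = (50+63)/2 = 56.5000

Median = 56.5000


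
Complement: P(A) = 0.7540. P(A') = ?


P(not A) = 1 - 0.7540 = 0.2460

P(not A) = 0.2460


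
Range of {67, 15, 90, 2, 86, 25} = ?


Max = 90, Min = 2
Range = 90 - 2 = 88

Range = 88


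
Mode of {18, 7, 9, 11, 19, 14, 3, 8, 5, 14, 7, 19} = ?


Frequencies: 3:1, 5:1, 7:2, 8:1, 9:1, 11:1, 14:2, 18:1, 19:2
Max frequency = 2
Mode = 7, 14, 19

Mode = 7, 14, 19


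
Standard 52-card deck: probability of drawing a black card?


26 black cards in 52 cards
P = 26/52 = 0.5000

P = 0.5000


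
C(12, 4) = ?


C(12,4) = 12!/(4! × 8!)
= 479001600/(24 × 40320)
= 495

C(12,4) = 495


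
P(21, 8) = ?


P(21,8) = 21!/13!
= 51090942171709440000/6227020800
= 8204716800

P(21,8) = 8204716800


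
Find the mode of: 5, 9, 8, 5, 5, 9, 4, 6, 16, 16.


Frequencies: 4:1, 5:3, 6:1, 8:1, 9:2, 16:2
Max frequency = 3
Mode = 5

Mode = 5


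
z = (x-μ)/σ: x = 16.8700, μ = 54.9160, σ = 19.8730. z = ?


z = (16.8700 - 54.9160)/19.8730
= -38.0460/19.8730
= -1.9145

z = -1.9145


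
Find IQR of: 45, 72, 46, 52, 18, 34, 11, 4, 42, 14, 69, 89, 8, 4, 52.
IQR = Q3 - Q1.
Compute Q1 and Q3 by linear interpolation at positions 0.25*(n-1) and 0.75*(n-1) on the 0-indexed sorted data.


Sorted: 4, 4, 8, 11, 14, 18, 34, 42, 45, 46, 52, 52, 69, 72, 89
Q1 (25th %ile) = 12.5000
Q3 (75th %ile) = 52.0000
IQR = 52.0000 - 12.5000 = 39.5000

IQR = 39.5000


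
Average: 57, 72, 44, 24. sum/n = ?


Sum = 57 + 72 + 44 + 24 = 197
n = 4
Mean = 197/4 = 49.2500

Mean = 49.2500


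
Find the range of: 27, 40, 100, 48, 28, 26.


Max = 100, Min = 26
Range = 100 - 26 = 74

Range = 74


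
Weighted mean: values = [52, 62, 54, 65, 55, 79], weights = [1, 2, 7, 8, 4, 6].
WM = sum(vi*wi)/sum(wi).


Numerator = 52*1 + 62*2 + 54*7 + 65*8 + 55*4 + 79*6 = 1768
Denominator = 1 + 2 + 7 + 8 + 4 + 6 = 28
WM = 1768/28 = 63.1429

WM = 63.1429


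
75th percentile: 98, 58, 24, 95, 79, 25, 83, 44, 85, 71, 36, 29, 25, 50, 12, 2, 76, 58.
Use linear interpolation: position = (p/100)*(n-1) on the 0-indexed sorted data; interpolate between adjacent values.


Sorted: 2, 12, 24, 25, 25, 29, 36, 44, 50, 58, 58, 71, 76, 79, 83, 85, 95, 98
n = 18
Index = 75/100 * 17 = 12.7500
Lower = data[12] = 76, Upper = data[13] = 79
P75 = 76 + 0.7500*(3) = 78.2500

P75 = 78.2500


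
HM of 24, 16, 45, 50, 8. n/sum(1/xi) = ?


Sum of reciprocals = 1/24 + 1/16 + 1/45 + 1/50 + 1/8 = 0.271389
HM = 5/0.271389 = 18.4237

HM = 18.4237


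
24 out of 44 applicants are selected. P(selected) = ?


P = 24/44 = 0.5455

P = 0.5455


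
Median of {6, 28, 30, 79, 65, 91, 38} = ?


Sorted: 6, 28, 30, 38, 65, 79, 91
n = 7 (odd)
Middle value = 38

Median = 38


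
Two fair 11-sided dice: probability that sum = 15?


Total outcomes = 11×11 = 121
Favorable (sum = 15): 8
P = 8/121 = 0.0661

P = 0.0661


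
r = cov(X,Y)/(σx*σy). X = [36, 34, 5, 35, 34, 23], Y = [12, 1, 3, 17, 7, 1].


Mean X = 27.8333, Mean Y = 6.8333
SD X = 11.096796, SD Y = 5.955856
Cov = 32.638889
r = 32.638889/(11.096796*5.955856) = 0.4938

r = 0.4938


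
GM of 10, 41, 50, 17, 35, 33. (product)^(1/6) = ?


Product = 10 × 41 × 50 × 17 × 35 × 33 = 402517500
GM = 402517500^(1/6) = 27.1726

GM = 27.1726


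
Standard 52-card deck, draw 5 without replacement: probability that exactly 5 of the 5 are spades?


Hypergeometric: P(X=5) = C(13,5)·C(39,0) / C(52,5)
= 1287 × 1 / 2598960
= 1287/2598960 = 0.0005

P = 0.0005


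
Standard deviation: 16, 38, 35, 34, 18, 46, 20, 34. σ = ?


Mean = 30.1250
Variance = 102.1094
SD = sqrt(102.1094) = 10.1049

SD = 10.1049


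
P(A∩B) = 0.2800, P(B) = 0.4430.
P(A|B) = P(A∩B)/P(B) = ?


P(A|B) = 0.2800/0.4430 = 0.6321

P(A|B) = 0.6321


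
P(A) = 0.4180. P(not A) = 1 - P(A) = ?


P(not A) = 1 - 0.4180 = 0.5820

P(not A) = 0.5820


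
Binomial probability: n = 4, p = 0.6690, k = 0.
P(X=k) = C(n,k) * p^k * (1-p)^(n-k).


C(4,0) = 1
p^0 = 1.000000
(1-p)^4 = 0.012004
P = 1 * 1.000000 * 0.012004 = 0.0120

P(X=0) = 0.0120


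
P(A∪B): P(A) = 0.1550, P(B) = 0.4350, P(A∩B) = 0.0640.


P(A∪B) = 0.1550 + 0.4350 - 0.0640
= 0.5900 - 0.0640
= 0.5260

P(A∪B) = 0.5260


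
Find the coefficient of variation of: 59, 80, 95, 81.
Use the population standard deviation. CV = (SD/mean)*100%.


Mean = 78.7500
SD = 12.8525
CV = (12.8525/78.7500)*100 = 16.3207%

CV = 16.3207%


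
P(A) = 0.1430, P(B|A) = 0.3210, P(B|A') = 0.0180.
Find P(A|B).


P(B) = P(B|A)*P(A) + P(B|A')*P(A')
= 0.3210*0.1430 + 0.0180*0.8570
= 0.045903 + 0.015426 = 0.061329
P(A|B) = 0.045903/0.061329 = 0.7485

P(A|B) = 0.7485


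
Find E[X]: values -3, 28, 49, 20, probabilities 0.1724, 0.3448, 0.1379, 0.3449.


E[X] = -3*0.1724 + 28*0.3448 + 49*0.1379 + 20*0.3449
= -0.5172 + 9.6544 + 6.7571 + 6.8980
= 22.7923

E[X] = 22.7923


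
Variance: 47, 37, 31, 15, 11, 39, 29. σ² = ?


Mean = 29.8571
Squared deviations: 293.8776, 51.0204, 1.3061, 220.7347, 355.5918, 83.5918, 0.7347
Sum = 1006.8571
Variance = 1006.8571/7 = 143.8367

Variance = 143.8367


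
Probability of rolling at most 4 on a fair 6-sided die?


Favorable outcomes (roll ≤ 4): 4
Total outcomes = 6
P = 4/6 = 0.6667

P = 0.6667


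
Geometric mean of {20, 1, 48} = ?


Product = 20 × 1 × 48 = 960
GM = 960^(1/3) = 9.8648

GM = 9.8648


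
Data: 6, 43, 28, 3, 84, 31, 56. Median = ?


Sorted: 3, 6, 28, 31, 43, 56, 84
n = 7 (odd)
Middle value = 31

Median = 31


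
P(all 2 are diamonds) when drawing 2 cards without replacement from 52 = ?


P(all diamonds) = (13/52) × (12/51)
= 0.0588

P = 0.0588


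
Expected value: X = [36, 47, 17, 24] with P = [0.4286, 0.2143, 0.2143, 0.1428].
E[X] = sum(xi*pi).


E[X] = 36*0.4286 + 47*0.2143 + 17*0.2143 + 24*0.1428
= 15.4296 + 10.0721 + 3.6431 + 3.4272
= 32.5720

E[X] = 32.5720


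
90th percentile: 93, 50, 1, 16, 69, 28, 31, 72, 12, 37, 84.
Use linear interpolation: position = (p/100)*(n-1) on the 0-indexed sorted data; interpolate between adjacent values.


Sorted: 1, 12, 16, 28, 31, 37, 50, 69, 72, 84, 93
n = 11
Index = 90/100 * 10 = 9.0000
Lower = data[9] = 84, Upper = data[10] = 93
P90 = 84 + 0*(9) = 84.0000

P90 = 84.0000


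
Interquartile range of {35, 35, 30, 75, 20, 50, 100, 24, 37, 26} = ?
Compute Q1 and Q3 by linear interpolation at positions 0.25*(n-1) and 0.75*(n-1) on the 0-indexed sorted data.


Sorted: 20, 24, 26, 30, 35, 35, 37, 50, 75, 100
Q1 (25th %ile) = 27.0000
Q3 (75th %ile) = 46.7500
IQR = 46.7500 - 27.0000 = 19.7500

IQR = 19.7500


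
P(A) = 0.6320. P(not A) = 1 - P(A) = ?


P(not A) = 1 - 0.6320 = 0.3680

P(not A) = 0.3680


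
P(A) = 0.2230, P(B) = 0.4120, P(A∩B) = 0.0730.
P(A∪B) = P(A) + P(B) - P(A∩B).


P(A∪B) = 0.2230 + 0.4120 - 0.0730
= 0.6350 - 0.0730
= 0.5620

P(A∪B) = 0.5620


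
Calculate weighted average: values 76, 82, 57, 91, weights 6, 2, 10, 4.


Numerator = 76*6 + 82*2 + 57*10 + 91*4 = 1554
Denominator = 6 + 2 + 10 + 4 = 22
WM = 1554/22 = 70.6364

WM = 70.6364


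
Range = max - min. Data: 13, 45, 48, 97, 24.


Max = 97, Min = 13
Range = 97 - 13 = 84

Range = 84


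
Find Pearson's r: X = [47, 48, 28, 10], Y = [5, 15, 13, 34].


Mean X = 33.2500, Mean Y = 16.7500
SD X = 15.610493, SD Y = 10.638961
Cov = -142.187500
r = -142.187500/(15.610493*10.638961) = -0.8561

r = -0.8561


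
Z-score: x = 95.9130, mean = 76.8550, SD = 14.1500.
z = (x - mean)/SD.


z = (95.9130 - 76.8550)/14.1500
= 19.0580/14.1500
= 1.3469

z = 1.3469


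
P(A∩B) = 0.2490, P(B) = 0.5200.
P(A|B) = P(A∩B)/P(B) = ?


P(A|B) = 0.2490/0.5200 = 0.4788

P(A|B) = 0.4788


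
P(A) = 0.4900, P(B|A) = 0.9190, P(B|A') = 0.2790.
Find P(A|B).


P(B) = P(B|A)*P(A) + P(B|A')*P(A')
= 0.9190*0.4900 + 0.2790*0.5100
= 0.450310 + 0.142290 = 0.592600
P(A|B) = 0.450310/0.592600 = 0.7599

P(A|B) = 0.7599


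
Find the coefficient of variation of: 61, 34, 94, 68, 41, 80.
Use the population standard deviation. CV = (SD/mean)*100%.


Mean = 63.0000
SD = 20.8327
CV = (20.8327/63.0000)*100 = 33.0677%

CV = 33.0677%


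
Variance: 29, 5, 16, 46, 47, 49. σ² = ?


Mean = 32.0000
Squared deviations: 9.0000, 729.0000, 256.0000, 196.0000, 225.0000, 289.0000
Sum = 1704.0000
Variance = 1704.0000/6 = 284.0000

Variance = 284.0000


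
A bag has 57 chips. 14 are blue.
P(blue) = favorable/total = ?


P = 14/57 = 0.2456

P = 0.2456


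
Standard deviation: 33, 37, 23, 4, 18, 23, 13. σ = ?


Mean = 21.5714
Variance = 109.6735
SD = sqrt(109.6735) = 10.4725

SD = 10.4725


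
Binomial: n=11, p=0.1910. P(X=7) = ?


C(11,7) = 330
p^7 = 9.273284e-06
(1-p)^4 = 0.428345
P = 330 * 9.273284e-06 * 0.428345 = 0.0013

P(X=7) = 0.0013


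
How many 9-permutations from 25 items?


P(25,9) = 25!/16!
= 15511210043330985984000000/20922789888000
= 741354768000

P(25,9) = 741354768000


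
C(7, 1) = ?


C(7,1) = 7!/(1! × 6!)
= 5040/(1 × 720)
= 7

C(7,1) = 7


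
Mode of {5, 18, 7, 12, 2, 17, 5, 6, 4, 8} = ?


Frequencies: 2:1, 4:1, 5:2, 6:1, 7:1, 8:1, 12:1, 17:1, 18:1
Max frequency = 2
Mode = 5

Mode = 5


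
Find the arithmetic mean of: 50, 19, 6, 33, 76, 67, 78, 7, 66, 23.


Sum = 50 + 19 + 6 + 33 + 76 + 67 + 78 + 7 + 66 + 23 = 425
n = 10
Mean = 425/10 = 42.5000

Mean = 42.5000


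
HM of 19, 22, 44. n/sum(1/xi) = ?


Sum of reciprocals = 1/19 + 1/22 + 1/44 = 0.120813
HM = 3/0.120813 = 24.8317

HM = 24.8317


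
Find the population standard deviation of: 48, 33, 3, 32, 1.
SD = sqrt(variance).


Mean = 23.4000
Variance = 337.8400
SD = sqrt(337.8400) = 18.3804

SD = 18.3804


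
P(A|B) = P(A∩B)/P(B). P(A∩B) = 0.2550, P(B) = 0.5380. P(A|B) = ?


P(A|B) = 0.2550/0.5380 = 0.4740

P(A|B) = 0.4740


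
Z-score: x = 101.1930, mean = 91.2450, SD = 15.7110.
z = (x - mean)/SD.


z = (101.1930 - 91.2450)/15.7110
= 9.9480/15.7110
= 0.6332

z = 0.6332


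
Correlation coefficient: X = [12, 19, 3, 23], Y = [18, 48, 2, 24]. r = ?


Mean X = 14.2500, Mean Y = 23.0000
SD X = 7.595229, SD Y = 16.522712
Cov = 93.750000
r = 93.750000/(7.595229*16.522712) = 0.7470

r = 0.7470


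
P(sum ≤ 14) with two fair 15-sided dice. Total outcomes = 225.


Total outcomes = 15×15 = 225
Favorable (sum ≤ 14): 91
P = 91/225 = 0.4044

P = 0.4044


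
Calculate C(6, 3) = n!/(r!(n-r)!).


C(6,3) = 6!/(3! × 3!)
= 720/(6 × 6)
= 20

C(6,3) = 20


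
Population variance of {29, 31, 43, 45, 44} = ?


Mean = 38.4000
Squared deviations: 88.3600, 54.7600, 21.1600, 43.5600, 31.3600
Sum = 239.2000
Variance = 239.2000/5 = 47.8400

Variance = 47.8400


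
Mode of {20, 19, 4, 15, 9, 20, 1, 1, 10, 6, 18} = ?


Frequencies: 1:2, 4:1, 6:1, 9:1, 10:1, 15:1, 18:1, 19:1, 20:2
Max frequency = 2
Mode = 1, 20

Mode = 1, 20


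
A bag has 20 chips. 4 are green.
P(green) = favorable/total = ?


P = 4/20 = 0.2000

P = 0.2000


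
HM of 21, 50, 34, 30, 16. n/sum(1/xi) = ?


Sum of reciprocals = 1/21 + 1/50 + 1/34 + 1/30 + 1/16 = 0.192864
HM = 5/0.192864 = 25.9250

HM = 25.9250


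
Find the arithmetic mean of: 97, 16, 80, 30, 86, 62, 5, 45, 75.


Sum = 97 + 16 + 80 + 30 + 86 + 62 + 5 + 45 + 75 = 496
n = 9
Mean = 496/9 = 55.1111

Mean = 55.1111


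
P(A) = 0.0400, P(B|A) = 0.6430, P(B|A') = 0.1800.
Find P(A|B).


P(B) = P(B|A)*P(A) + P(B|A')*P(A')
= 0.6430*0.0400 + 0.1800*0.9600
= 0.025720 + 0.172800 = 0.198520
P(A|B) = 0.025720/0.198520 = 0.1296

P(A|B) = 0.1296


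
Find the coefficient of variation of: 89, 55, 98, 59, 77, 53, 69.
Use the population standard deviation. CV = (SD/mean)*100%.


Mean = 71.4286
SD = 16.1055
CV = (16.1055/71.4286)*100 = 22.5477%

CV = 22.5477%


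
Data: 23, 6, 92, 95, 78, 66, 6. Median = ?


Sorted: 6, 6, 23, 66, 78, 92, 95
n = 7 (odd)
Middle value = 66

Median = 66


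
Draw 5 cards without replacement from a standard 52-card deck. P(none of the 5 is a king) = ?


P(no kings) = (48/52) × (47/51) × (46/50) × (45/49) × (44/48)
= 0.6588

P = 0.6588


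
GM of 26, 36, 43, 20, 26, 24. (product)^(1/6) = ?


Product = 26 × 36 × 43 × 20 × 26 × 24 = 502295040
GM = 502295040^(1/6) = 28.1942

GM = 28.1942


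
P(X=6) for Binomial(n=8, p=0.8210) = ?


C(8,6) = 28
p^6 = 0.306238
(1-p)^2 = 0.032041
P = 28 * 0.306238 * 0.032041 = 0.2747

P(X=6) = 0.2747


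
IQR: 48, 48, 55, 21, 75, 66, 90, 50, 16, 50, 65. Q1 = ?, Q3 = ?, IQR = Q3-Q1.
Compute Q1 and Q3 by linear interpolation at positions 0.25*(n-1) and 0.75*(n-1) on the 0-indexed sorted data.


Sorted: 16, 21, 48, 48, 50, 50, 55, 65, 66, 75, 90
Q1 (25th %ile) = 48.0000
Q3 (75th %ile) = 65.5000
IQR = 65.5000 - 48.0000 = 17.5000

IQR = 17.5000


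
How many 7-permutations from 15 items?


P(15,7) = 15!/8!
= 1307674368000/40320
= 32432400

P(15,7) = 32432400


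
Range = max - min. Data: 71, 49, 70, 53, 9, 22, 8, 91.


Max = 91, Min = 8
Range = 91 - 8 = 83

Range = 83


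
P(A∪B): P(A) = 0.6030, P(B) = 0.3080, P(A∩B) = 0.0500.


P(A∪B) = 0.6030 + 0.3080 - 0.0500
= 0.9110 - 0.0500
= 0.8610

P(A∪B) = 0.8610


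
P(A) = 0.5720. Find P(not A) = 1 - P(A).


P(not A) = 1 - 0.5720 = 0.4280

P(not A) = 0.4280


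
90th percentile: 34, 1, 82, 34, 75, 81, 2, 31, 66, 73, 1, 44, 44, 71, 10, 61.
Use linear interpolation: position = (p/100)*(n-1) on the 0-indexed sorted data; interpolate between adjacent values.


Sorted: 1, 1, 2, 10, 31, 34, 34, 44, 44, 61, 66, 71, 73, 75, 81, 82
n = 16
Index = 90/100 * 15 = 13.5000
Lower = data[13] = 75, Upper = data[14] = 81
P90 = 75 + 0.5000*(6) = 78.0000

P90 = 78.0000


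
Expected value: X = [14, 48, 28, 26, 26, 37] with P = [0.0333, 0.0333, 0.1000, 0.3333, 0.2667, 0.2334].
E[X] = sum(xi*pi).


E[X] = 14*0.0333 + 48*0.0333 + 28*0.1000 + 26*0.3333 + 26*0.2667 + 37*0.2334
= 0.4662 + 1.5984 + 2.8000 + 8.6658 + 6.9342 + 8.6358
= 29.1004

E[X] = 29.1004


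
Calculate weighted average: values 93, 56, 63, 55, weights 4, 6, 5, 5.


Numerator = 93*4 + 56*6 + 63*5 + 55*5 = 1298
Denominator = 4 + 6 + 5 + 5 = 20
WM = 1298/20 = 64.9000

WM = 64.9000


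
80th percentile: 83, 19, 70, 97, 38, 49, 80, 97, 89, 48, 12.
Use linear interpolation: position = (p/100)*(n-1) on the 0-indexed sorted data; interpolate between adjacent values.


Sorted: 12, 19, 38, 48, 49, 70, 80, 83, 89, 97, 97
n = 11
Index = 80/100 * 10 = 8.0000
Lower = data[8] = 89, Upper = data[9] = 97
P80 = 89 + 0*(8) = 89.0000

P80 = 89.0000


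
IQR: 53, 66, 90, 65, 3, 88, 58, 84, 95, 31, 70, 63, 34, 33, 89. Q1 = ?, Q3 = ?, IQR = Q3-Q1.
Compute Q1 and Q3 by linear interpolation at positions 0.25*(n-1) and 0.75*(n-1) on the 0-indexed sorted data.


Sorted: 3, 31, 33, 34, 53, 58, 63, 65, 66, 70, 84, 88, 89, 90, 95
Q1 (25th %ile) = 43.5000
Q3 (75th %ile) = 86.0000
IQR = 86.0000 - 43.5000 = 42.5000

IQR = 42.5000


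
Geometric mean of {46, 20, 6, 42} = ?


Product = 46 × 20 × 6 × 42 = 231840
GM = 231840^(1/4) = 21.9431

GM = 21.9431


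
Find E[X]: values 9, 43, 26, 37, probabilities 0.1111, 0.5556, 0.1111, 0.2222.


E[X] = 9*0.1111 + 43*0.5556 + 26*0.1111 + 37*0.2222
= 0.9999 + 23.8908 + 2.8886 + 8.2214
= 36.0007

E[X] = 36.0007


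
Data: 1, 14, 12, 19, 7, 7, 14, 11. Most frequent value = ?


Frequencies: 1:1, 7:2, 11:1, 12:1, 14:2, 19:1
Max frequency = 2
Mode = 7, 14

Mode = 7, 14


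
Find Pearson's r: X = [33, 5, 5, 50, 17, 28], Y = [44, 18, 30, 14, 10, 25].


Mean X = 23.0000, Mean Y = 23.5000
SD X = 16.010413, SD Y = 11.310025
Cov = 3.166667
r = 3.166667/(16.010413*11.310025) = 0.0175

r = 0.0175


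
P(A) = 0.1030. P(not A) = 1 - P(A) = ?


P(not A) = 1 - 0.1030 = 0.8970

P(not A) = 0.8970


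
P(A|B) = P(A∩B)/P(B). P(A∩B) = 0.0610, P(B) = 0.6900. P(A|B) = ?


P(A|B) = 0.0610/0.6900 = 0.0884

P(A|B) = 0.0884


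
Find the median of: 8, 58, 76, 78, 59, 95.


Sorted: 8, 58, 59, 76, 78, 95
n = 6 (even)
Middle values: 59 and 76
Median = (59+76)/2 = 67.5000

Median = 67.5000


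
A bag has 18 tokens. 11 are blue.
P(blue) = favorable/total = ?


P = 11/18 = 0.6111

P = 0.6111


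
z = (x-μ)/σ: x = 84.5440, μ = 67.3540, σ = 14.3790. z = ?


z = (84.5440 - 67.3540)/14.3790
= 17.1900/14.3790
= 1.1955

z = 1.1955


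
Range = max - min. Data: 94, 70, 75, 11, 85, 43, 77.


Max = 94, Min = 11
Range = 94 - 11 = 83

Range = 83


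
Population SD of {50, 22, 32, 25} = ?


Mean = 32.2500
Variance = 118.1875
SD = sqrt(118.1875) = 10.8714

SD = 10.8714


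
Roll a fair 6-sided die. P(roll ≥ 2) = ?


Favorable outcomes (roll ≥ 2): 5
Total outcomes = 6
P = 5/6 = 0.8333

P = 0.8333


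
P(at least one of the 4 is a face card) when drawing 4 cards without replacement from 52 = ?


P(at least one) = 1 - P(none)
P(none) = (40/52) × (39/51) × (38/50) × (37/49) = 0.337575
P(at least one) = 1 - 0.337575 = 0.6624

P = 0.6624


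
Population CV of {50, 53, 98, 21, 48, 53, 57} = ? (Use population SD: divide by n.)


Mean = 54.2857
SD = 21.0015
CV = (21.0015/54.2857)*100 = 38.6869%

CV = 38.6869%


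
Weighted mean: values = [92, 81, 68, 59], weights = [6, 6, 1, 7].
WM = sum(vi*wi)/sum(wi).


Numerator = 92*6 + 81*6 + 68*1 + 59*7 = 1519
Denominator = 6 + 6 + 1 + 7 = 20
WM = 1519/20 = 75.9500

WM = 75.9500


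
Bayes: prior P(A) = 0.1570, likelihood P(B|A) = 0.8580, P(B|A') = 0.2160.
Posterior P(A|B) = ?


P(B) = P(B|A)*P(A) + P(B|A')*P(A')
= 0.8580*0.1570 + 0.2160*0.8430
= 0.134706 + 0.182088 = 0.316794
P(A|B) = 0.134706/0.316794 = 0.4252

P(A|B) = 0.4252


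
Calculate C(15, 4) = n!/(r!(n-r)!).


C(15,4) = 15!/(4! × 11!)
= 1307674368000/(24 × 39916800)
= 1365

C(15,4) = 1365


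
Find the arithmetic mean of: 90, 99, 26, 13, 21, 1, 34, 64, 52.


Sum = 90 + 99 + 26 + 13 + 21 + 1 + 34 + 64 + 52 = 400
n = 9
Mean = 400/9 = 44.4444

Mean = 44.4444


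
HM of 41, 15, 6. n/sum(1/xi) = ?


Sum of reciprocals = 1/41 + 1/15 + 1/6 = 0.257724
HM = 3/0.257724 = 11.6404

HM = 11.6404


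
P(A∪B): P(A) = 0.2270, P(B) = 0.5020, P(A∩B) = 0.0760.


P(A∪B) = 0.2270 + 0.5020 - 0.0760
= 0.7290 - 0.0760
= 0.6530

P(A∪B) = 0.6530


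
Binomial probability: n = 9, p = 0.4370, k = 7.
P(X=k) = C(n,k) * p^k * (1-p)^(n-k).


C(9,7) = 36
p^7 = 0.003043
(1-p)^2 = 0.316969
P = 36 * 0.003043 * 0.316969 = 0.0347

P(X=7) = 0.0347


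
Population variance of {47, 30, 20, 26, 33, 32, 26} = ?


Mean = 30.5714
Squared deviations: 269.8980, 0.3265, 111.7551, 20.8980, 5.8980, 2.0408, 20.8980
Sum = 431.7143
Variance = 431.7143/7 = 61.6735

Variance = 61.6735


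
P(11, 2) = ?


P(11,2) = 11!/9!
= 39916800/362880
= 110

P(11,2) = 110


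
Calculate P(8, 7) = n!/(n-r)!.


P(8,7) = 8!/1!
= 40320/1
= 40320

P(8,7) = 40320


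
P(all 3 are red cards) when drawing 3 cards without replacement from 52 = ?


P(all red cards) = (26/52) × (25/51) × (24/50)
= 0.1176

P = 0.1176


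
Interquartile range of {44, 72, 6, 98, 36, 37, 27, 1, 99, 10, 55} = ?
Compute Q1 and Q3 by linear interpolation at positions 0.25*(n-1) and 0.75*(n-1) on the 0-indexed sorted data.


Sorted: 1, 6, 10, 27, 36, 37, 44, 55, 72, 98, 99
Q1 (25th %ile) = 18.5000
Q3 (75th %ile) = 63.5000
IQR = 63.5000 - 18.5000 = 45.0000

IQR = 45.0000


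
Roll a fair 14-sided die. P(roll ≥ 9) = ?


Favorable outcomes (roll ≥ 9): 6
Total outcomes = 14
P = 6/14 = 0.4286

P = 0.4286


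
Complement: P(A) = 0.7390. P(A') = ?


P(not A) = 1 - 0.7390 = 0.2610

P(not A) = 0.2610


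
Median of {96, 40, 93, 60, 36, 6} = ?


Sorted: 6, 36, 40, 60, 93, 96
n = 6 (even)
Middle values: 40 and 60
Median = (40+60)/2 = 50.0000

Median = 50.0000


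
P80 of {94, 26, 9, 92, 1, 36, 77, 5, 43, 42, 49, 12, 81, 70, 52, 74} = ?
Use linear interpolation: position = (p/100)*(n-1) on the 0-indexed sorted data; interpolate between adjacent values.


Sorted: 1, 5, 9, 12, 26, 36, 42, 43, 49, 52, 70, 74, 77, 81, 92, 94
n = 16
Index = 80/100 * 15 = 12.0000
Lower = data[12] = 77, Upper = data[13] = 81
P80 = 77 + 0*(4) = 77.0000

P80 = 77.0000


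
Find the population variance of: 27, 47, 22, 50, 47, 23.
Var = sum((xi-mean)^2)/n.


Mean = 36.0000
Squared deviations: 81.0000, 121.0000, 196.0000, 196.0000, 121.0000, 169.0000
Sum = 884.0000
Variance = 884.0000/6 = 147.3333

Variance = 147.3333


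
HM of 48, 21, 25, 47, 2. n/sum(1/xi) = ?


Sum of reciprocals = 1/48 + 1/21 + 1/25 + 1/47 + 1/2 = 0.629729
HM = 5/0.629729 = 7.9399

HM = 7.9399


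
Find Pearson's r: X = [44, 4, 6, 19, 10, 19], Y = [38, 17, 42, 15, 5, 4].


Mean X = 17.0000, Mean Y = 20.1667
SD X = 13.391540, SD Y = 14.848307
Cov = 57.666667
r = 57.666667/(13.391540*14.848307) = 0.2900

r = 0.2900


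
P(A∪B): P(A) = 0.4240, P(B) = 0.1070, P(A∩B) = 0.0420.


P(A∪B) = 0.4240 + 0.1070 - 0.0420
= 0.5310 - 0.0420
= 0.4890

P(A∪B) = 0.4890


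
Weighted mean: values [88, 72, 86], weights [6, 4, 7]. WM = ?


Numerator = 88*6 + 72*4 + 86*7 = 1418
Denominator = 6 + 4 + 7 = 17
WM = 1418/17 = 83.4118

WM = 83.4118


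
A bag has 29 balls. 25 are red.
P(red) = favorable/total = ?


P = 25/29 = 0.8621

P = 0.8621


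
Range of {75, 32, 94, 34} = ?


Max = 94, Min = 32
Range = 94 - 32 = 62

Range = 62


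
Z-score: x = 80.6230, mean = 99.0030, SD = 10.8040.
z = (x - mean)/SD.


z = (80.6230 - 99.0030)/10.8040
= -18.3800/10.8040
= -1.7012

z = -1.7012


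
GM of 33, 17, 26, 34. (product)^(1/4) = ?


Product = 33 × 17 × 26 × 34 = 495924
GM = 495924^(1/4) = 26.5371

GM = 26.5371


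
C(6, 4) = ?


C(6,4) = 6!/(4! × 2!)
= 720/(24 × 2)
= 15

C(6,4) = 15


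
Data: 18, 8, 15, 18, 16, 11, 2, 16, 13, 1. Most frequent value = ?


Frequencies: 1:1, 2:1, 8:1, 11:1, 13:1, 15:1, 16:2, 18:2
Max frequency = 2
Mode = 16, 18

Mode = 16, 18


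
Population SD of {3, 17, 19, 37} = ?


Mean = 19.0000
Variance = 146.0000
SD = sqrt(146.0000) = 12.0830

SD = 12.0830


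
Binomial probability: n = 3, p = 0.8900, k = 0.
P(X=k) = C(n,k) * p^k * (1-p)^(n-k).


C(3,0) = 1
p^0 = 1.000000
(1-p)^3 = 0.001331
P = 1 * 1.000000 * 0.001331 = 0.0013

P(X=0) = 0.0013


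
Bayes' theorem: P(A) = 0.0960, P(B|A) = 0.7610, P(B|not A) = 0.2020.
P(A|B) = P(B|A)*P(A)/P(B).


P(B) = P(B|A)*P(A) + P(B|A')*P(A')
= 0.7610*0.0960 + 0.2020*0.9040
= 0.073056 + 0.182608 = 0.255664
P(A|B) = 0.073056/0.255664 = 0.2858

P(A|B) = 0.2858


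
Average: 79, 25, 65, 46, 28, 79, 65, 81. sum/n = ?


Sum = 79 + 25 + 65 + 46 + 28 + 79 + 65 + 81 = 468
n = 8
Mean = 468/8 = 58.5000

Mean = 58.5000


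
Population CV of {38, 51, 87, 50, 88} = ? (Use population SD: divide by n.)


Mean = 62.8000
SD = 20.6824
CV = (20.6824/62.8000)*100 = 32.9337%

CV = 32.9337%


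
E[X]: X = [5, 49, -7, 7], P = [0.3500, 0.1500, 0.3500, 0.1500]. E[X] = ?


E[X] = 5*0.3500 + 49*0.1500 - 7*0.3500 + 7*0.1500
= 1.7500 + 7.3500 - 2.4500 + 1.0500
= 7.7000

E[X] = 7.7000


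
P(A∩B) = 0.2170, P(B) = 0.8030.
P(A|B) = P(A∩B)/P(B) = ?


P(A|B) = 0.2170/0.8030 = 0.2702

P(A|B) = 0.2702


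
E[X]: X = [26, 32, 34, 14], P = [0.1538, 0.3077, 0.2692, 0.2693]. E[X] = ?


E[X] = 26*0.1538 + 32*0.3077 + 34*0.2692 + 14*0.2693
= 3.9988 + 9.8464 + 9.1528 + 3.7702
= 26.7682

E[X] = 26.7682


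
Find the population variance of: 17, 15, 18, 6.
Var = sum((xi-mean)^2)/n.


Mean = 14.0000
Squared deviations: 9.0000, 1.0000, 16.0000, 64.0000
Sum = 90.0000
Variance = 90.0000/4 = 22.5000

Variance = 22.5000


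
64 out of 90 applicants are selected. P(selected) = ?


P = 64/90 = 0.7111

P = 0.7111


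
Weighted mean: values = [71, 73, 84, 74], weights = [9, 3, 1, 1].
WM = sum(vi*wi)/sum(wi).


Numerator = 71*9 + 73*3 + 84*1 + 74*1 = 1016
Denominator = 9 + 3 + 1 + 1 = 14
WM = 1016/14 = 72.5714

WM = 72.5714


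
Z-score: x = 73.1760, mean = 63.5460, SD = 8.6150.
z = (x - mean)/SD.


z = (73.1760 - 63.5460)/8.6150
= 9.6300/8.6150
= 1.1178

z = 1.1178


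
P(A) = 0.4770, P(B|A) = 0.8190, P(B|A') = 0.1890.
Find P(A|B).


P(B) = P(B|A)*P(A) + P(B|A')*P(A')
= 0.8190*0.4770 + 0.1890*0.5230
= 0.390663 + 0.098847 = 0.489510
P(A|B) = 0.390663/0.489510 = 0.7981

P(A|B) = 0.7981


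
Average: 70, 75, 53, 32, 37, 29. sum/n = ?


Sum = 70 + 75 + 53 + 32 + 37 + 29 = 296
n = 6
Mean = 296/6 = 49.3333

Mean = 49.3333


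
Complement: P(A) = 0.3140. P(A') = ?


P(not A) = 1 - 0.3140 = 0.6860

P(not A) = 0.6860


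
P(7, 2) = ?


P(7,2) = 7!/5!
= 5040/120
= 42

P(7,2) = 42


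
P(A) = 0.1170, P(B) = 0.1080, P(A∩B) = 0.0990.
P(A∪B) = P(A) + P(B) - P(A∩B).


P(A∪B) = 0.1170 + 0.1080 - 0.0990
= 0.2250 - 0.0990
= 0.1260

P(A∪B) = 0.1260


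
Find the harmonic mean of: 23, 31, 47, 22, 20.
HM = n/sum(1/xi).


Sum of reciprocals = 1/23 + 1/31 + 1/47 + 1/22 + 1/20 = 0.192467
HM = 5/0.192467 = 25.9784

HM = 25.9784


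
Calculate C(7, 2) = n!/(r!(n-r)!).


C(7,2) = 7!/(2! × 5!)
= 5040/(2 × 120)
= 21

C(7,2) = 21


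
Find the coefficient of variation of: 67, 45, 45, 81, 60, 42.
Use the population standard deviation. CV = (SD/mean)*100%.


Mean = 56.6667
SD = 14.1264
CV = (14.1264/56.6667)*100 = 24.9290%

CV = 24.9290%


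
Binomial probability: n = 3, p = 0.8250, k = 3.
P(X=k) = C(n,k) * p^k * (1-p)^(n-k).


C(3,3) = 1
p^3 = 0.561516
(1-p)^0 = 1.000000
P = 1 * 0.561516 * 1.000000 = 0.5615

P(X=3) = 0.5615


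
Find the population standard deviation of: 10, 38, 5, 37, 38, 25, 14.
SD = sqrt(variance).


Mean = 23.8571
Variance = 174.1224
SD = sqrt(174.1224) = 13.1955

SD = 13.1955


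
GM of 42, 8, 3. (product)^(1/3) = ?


Product = 42 × 8 × 3 = 1008
GM = 1008^(1/3) = 10.0266

GM = 10.0266


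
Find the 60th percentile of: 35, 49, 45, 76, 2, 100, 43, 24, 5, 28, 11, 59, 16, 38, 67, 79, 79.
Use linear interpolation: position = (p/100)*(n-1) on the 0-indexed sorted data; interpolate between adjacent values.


Sorted: 2, 5, 11, 16, 24, 28, 35, 38, 43, 45, 49, 59, 67, 76, 79, 79, 100
n = 17
Index = 60/100 * 16 = 9.6000
Lower = data[9] = 45, Upper = data[10] = 49
P60 = 45 + 0.6000*(4) = 47.4000

P60 = 47.4000


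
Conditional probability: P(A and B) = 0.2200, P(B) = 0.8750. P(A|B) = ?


P(A|B) = 0.2200/0.8750 = 0.2514

P(A|B) = 0.2514


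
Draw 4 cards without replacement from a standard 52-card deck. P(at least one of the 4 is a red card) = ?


P(at least one) = 1 - P(none)
P(none) = (26/52) × (25/51) × (24/50) × (23/49) = 0.055222
P(at least one) = 1 - 0.055222 = 0.9448

P = 0.9448


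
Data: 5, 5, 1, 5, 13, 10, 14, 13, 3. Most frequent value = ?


Frequencies: 1:1, 3:1, 5:3, 10:1, 13:2, 14:1
Max frequency = 3
Mode = 5

Mode = 5


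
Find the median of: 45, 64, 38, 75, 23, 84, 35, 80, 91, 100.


Sorted: 23, 35, 38, 45, 64, 75, 80, 84, 91, 100
n = 10 (even)
Middle values: 64 and 75
Median = (64+75)/2 = 69.5000

Median = 69.5000


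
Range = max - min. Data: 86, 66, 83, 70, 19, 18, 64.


Max = 86, Min = 18
Range = 86 - 18 = 68

Range = 68


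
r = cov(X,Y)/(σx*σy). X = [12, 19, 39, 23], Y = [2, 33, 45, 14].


Mean X = 23.2500, Mean Y = 23.5000
SD X = 9.908961, SD Y = 16.620770
Cov = 135.625000
r = 135.625000/(9.908961*16.620770) = 0.8235

r = 0.8235


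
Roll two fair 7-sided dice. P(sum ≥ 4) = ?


Total outcomes = 7×7 = 49
Favorable (sum ≥ 4): 46
P = 46/49 = 0.9388

P = 0.9388


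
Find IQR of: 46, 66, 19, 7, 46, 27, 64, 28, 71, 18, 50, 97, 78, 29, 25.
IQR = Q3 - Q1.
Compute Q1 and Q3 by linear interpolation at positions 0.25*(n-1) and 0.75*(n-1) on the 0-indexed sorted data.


Sorted: 7, 18, 19, 25, 27, 28, 29, 46, 46, 50, 64, 66, 71, 78, 97
Q1 (25th %ile) = 26.0000
Q3 (75th %ile) = 65.0000
IQR = 65.0000 - 26.0000 = 39.0000

IQR = 39.0000


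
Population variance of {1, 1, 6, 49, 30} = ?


Mean = 17.4000
Squared deviations: 268.9600, 268.9600, 129.9600, 998.5600, 158.7600
Sum = 1825.2000
Variance = 1825.2000/5 = 365.0400

Variance = 365.0400


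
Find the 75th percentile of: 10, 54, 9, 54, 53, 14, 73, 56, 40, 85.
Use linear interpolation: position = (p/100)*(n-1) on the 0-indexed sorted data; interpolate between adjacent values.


Sorted: 9, 10, 14, 40, 53, 54, 54, 56, 73, 85
n = 10
Index = 75/100 * 9 = 6.7500
Lower = data[6] = 54, Upper = data[7] = 56
P75 = 54 + 0.7500*(2) = 55.5000

P75 = 55.5000


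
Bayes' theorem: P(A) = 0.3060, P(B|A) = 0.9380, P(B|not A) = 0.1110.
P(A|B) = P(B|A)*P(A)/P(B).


P(B) = P(B|A)*P(A) + P(B|A')*P(A')
= 0.9380*0.3060 + 0.1110*0.6940
= 0.287028 + 0.077034 = 0.364062
P(A|B) = 0.287028/0.364062 = 0.7884

P(A|B) = 0.7884


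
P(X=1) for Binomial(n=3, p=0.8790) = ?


C(3,1) = 3
p^1 = 0.879000
(1-p)^2 = 0.014641
P = 3 * 0.879000 * 0.014641 = 0.0386

P(X=1) = 0.0386


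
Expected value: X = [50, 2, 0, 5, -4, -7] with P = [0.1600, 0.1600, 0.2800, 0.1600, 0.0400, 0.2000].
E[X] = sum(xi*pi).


E[X] = 50*0.1600 + 2*0.1600 + 0*0.2800 + 5*0.1600 - 4*0.0400 - 7*0.2000
= 8.0000 + 0.3200 + 0 + 0.8000 - 0.1600 - 1.4000
= 7.5600

E[X] = 7.5600


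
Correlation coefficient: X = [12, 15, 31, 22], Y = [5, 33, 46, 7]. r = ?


Mean X = 20.0000, Mean Y = 22.7500
SD X = 7.314369, SD Y = 17.383541
Cov = 78.750000
r = 78.750000/(7.314369*17.383541) = 0.6193

r = 0.6193


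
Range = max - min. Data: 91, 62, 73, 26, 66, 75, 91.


Max = 91, Min = 26
Range = 91 - 26 = 65

Range = 65


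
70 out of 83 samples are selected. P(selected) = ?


P = 70/83 = 0.8434

P = 0.8434


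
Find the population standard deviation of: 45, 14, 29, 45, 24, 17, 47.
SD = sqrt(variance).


Mean = 31.5714
Variance = 169.1020
SD = sqrt(169.1020) = 13.0039

SD = 13.0039


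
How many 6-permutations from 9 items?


P(9,6) = 9!/3!
= 362880/6
= 60480

P(9,6) = 60480


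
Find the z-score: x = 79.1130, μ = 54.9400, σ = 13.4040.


z = (79.1130 - 54.9400)/13.4040
= 24.1730/13.4040
= 1.8034

z = 1.8034
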